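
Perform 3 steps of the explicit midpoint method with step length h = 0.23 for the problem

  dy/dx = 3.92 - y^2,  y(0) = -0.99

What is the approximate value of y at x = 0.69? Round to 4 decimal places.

1.3260

Midpoint: k1 = f(x_n, y_n); k2 = f(x_n + h/2, y_n + (h/2)·k1); y_{n+1} = y_n + h·k2.
x=0.000000, y=-0.990000:
  k1 = f(0.000000, -0.990000) = 2.939900
  k2 = f(0.115000, -0.651911) = 3.495011
  y ← -0.990000 + 0.23·3.495011 = -0.186147
x=0.230000, y=-0.186147:
  k1 = f(0.230000, -0.186147) = 3.885349
  k2 = f(0.345000, 0.260668) = 3.852052
  y ← -0.186147 + 0.23·3.852052 = 0.699825
x=0.460000, y=0.699825:
  k1 = f(0.460000, 0.699825) = 3.430245
  k2 = f(0.575000, 1.094303) = 2.722501
  y ← 0.699825 + 0.23·2.722501 = 1.326000
y(0.69) ≈ 1.3260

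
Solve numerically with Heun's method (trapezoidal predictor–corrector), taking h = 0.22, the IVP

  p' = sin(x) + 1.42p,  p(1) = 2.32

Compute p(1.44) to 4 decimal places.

4.8492

Heun: k1 = f(x_n, p_n); k2 = f(x_n + h, p_n + h·k1); p_{n+1} = p_n + (h/2)·(k1 + k2).
x=1.000000, p=2.320000:
  k1 = f(1.000000, 2.320000) = 4.135871
  k2 = f(1.220000, 3.229892) = 5.525545
  p ← 2.320000 + (0.22/2)·(4.135871 + 5.525545) = 3.382756
x=1.220000, p=3.382756:
  k1 = f(1.220000, 3.382756) = 5.742613
  k2 = f(1.440000, 4.646131) = 7.588964
  p ← 3.382756 + (0.22/2)·(5.742613 + 7.588964) = 4.849229
p(1.44) ≈ 4.8492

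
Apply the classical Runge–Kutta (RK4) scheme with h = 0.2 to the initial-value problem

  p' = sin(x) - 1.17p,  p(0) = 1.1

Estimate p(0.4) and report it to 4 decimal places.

RK4: k1 = f(x_n, p_n); k2 = f(x_n + h/2, p_n + (h/2)·k1); k3 = f(x_n + h/2, p_n + (h/2)·k2); k4 = f(x_n + h, p_n + h·k3); p_{n+1} = p_n + (h/6)·(k1 + 2k2 + 2k3 + k4).
x=0.000000, p=1.100000:
  k1 = f(0.000000, 1.100000) = -1.287000
  k2 = f(0.100000, 0.971300) = -1.036588
  k3 = f(0.100000, 0.996341) = -1.065886
  k4 = f(0.200000, 0.886823) = -0.838913
  p ← 1.100000 + (0.2/6)·(k1 + 2k2 + 2k3 + k4) = 0.888971
x=0.200000, p=0.888971:
  k1 = f(0.200000, 0.888971) = -0.841427
  k2 = f(0.300000, 0.804829) = -0.646129
  k3 = f(0.300000, 0.824358) = -0.668979
  k4 = f(0.400000, 0.755176) = -0.494137
  p ← 0.888971 + (0.2/6)·(k1 + 2k2 + 2k3 + k4) = 0.756779
p(0.4) ≈ 0.7568

0.7568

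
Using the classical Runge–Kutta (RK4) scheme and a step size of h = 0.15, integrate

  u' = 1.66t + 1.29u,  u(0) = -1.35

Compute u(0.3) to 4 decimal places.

RK4: k1 = f(t_n, u_n); k2 = f(t_n + h/2, u_n + (h/2)·k1); k3 = f(t_n + h/2, u_n + (h/2)·k2); k4 = f(t_n + h, u_n + h·k3); u_{n+1} = u_n + (h/6)·(k1 + 2k2 + 2k3 + k4).
t=0.000000, u=-1.350000:
  k1 = f(0.000000, -1.350000) = -1.741500
  k2 = f(0.075000, -1.480613) = -1.785490
  k3 = f(0.075000, -1.483912) = -1.789746
  k4 = f(0.150000, -1.618462) = -1.838816
  u ← -1.350000 + (0.15/6)·(k1 + 2k2 + 2k3 + k4) = -1.618270
t=0.150000, u=-1.618270:
  k1 = f(0.150000, -1.618270) = -1.838568
  k2 = f(0.225000, -1.756162) = -1.891949
  k3 = f(0.225000, -1.760166) = -1.897114
  k4 = f(0.300000, -1.902837) = -1.956659
  u ← -1.618270 + (0.15/6)·(k1 + 2k2 + 2k3 + k4) = -1.902604
u(0.3) ≈ -1.9026

-1.9026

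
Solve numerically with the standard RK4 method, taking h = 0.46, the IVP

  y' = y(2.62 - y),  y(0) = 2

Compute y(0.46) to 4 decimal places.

2.3934

RK4: k1 = f(x_n, y_n); k2 = f(x_n + h/2, y_n + (h/2)·k1); k3 = f(x_n + h/2, y_n + (h/2)·k2); k4 = f(x_n + h, y_n + h·k3); y_{n+1} = y_n + (h/6)·(k1 + 2k2 + 2k3 + k4).
x=0.000000, y=2.000000:
  k1 = f(0.000000, 2.000000) = 1.240000
  k2 = f(0.230000, 2.285200) = 0.765085
  k3 = f(0.230000, 2.175970) = 0.966197
  k4 = f(0.460000, 2.444451) = 0.429122
  y ← 2.000000 + (0.46/6)·(k1 + 2k2 + 2k3 + k4) = 2.393429
y(0.46) ≈ 2.3934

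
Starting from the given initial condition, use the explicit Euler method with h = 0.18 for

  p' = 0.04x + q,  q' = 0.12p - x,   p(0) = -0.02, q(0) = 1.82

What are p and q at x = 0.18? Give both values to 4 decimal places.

Euler on (p,q): p_{n+1} = p_n + h·p', q_{n+1} = q_n + h·q'.
0.000000: (-0.020000, 1.820000); f=(1.820000, -0.002400) → (0.307600, 1.819568)
(p(0.18), q(0.18)) ≈ (0.3076, 1.8196)

0.3076, 1.8196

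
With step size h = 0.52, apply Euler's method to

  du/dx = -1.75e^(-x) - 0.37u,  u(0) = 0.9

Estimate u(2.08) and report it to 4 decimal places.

-0.9003

Euler: u_{n+1} = u_n + h·f(x_n, u_n).
x=0.000000, u=0.900000: f=-2.083000 → u ← 0.900000 + 0.52·(-2.083000) = -0.183160
x=0.520000, u=-0.183160: f=-0.972642 → u ← -0.183160 + 0.52·(-0.972642) = -0.688934
x=1.040000, u=-0.688934: f=-0.363640 → u ← -0.688934 + 0.52·(-0.363640) = -0.878027
x=1.560000, u=-0.878027: f=-0.042868 → u ← -0.878027 + 0.52·(-0.042868) = -0.900318
u(2.08) ≈ -0.9003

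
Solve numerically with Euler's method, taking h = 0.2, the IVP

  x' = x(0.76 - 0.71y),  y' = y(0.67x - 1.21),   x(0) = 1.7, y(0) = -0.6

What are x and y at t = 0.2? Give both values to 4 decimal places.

Euler on (x,y): x_{n+1} = x_n + h·x', y_{n+1} = y_n + h·y'.
0.000000: (1.700000, -0.600000); f=(2.016200, 0.042600) → (2.103240, -0.591480)
(x(0.2), y(0.2)) ≈ (2.1032, -0.5915)

2.1032, -0.5915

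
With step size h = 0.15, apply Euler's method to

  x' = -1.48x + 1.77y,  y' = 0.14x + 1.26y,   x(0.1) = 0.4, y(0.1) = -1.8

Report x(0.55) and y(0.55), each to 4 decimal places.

-1.2151, -3.0325

Euler on (x,y): x_{n+1} = x_n + h·x', y_{n+1} = y_n + h·y'.
0.100000: (0.400000, -1.800000); f=(-3.778000, -2.212000) → (-0.166700, -2.131800)
0.250000: (-0.166700, -2.131800); f=(-3.526570, -2.709406) → (-0.695685, -2.538211)
0.400000: (-0.695685, -2.538211); f=(-3.463019, -3.295542) → (-1.215138, -3.032542)
(x(0.55), y(0.55)) ≈ (-1.2151, -3.0325)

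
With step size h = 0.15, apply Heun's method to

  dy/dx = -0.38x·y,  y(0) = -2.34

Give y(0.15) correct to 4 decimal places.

Heun: k1 = f(x_n, y_n); k2 = f(x_n + h, y_n + h·k1); y_{n+1} = y_n + (h/2)·(k1 + k2).
x=0.000000, y=-2.340000:
  k1 = f(0.000000, -2.340000) = 0.000000
  k2 = f(0.150000, -2.340000) = 0.133380
  y ← -2.340000 + (0.15/2)·(0.000000 + 0.133380) = -2.329997
y(0.15) ≈ -2.3300

-2.3300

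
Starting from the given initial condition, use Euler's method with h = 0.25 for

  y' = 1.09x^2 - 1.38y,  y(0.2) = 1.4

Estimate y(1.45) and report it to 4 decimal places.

0.7971

Euler: y_{n+1} = y_n + h·f(x_n, y_n).
x=0.200000, y=1.400000: f=-1.888400 → y ← 1.400000 + 0.25·(-1.888400) = 0.927900
x=0.450000, y=0.927900: f=-1.059777 → y ← 0.927900 + 0.25·(-1.059777) = 0.662956
x=0.700000, y=0.662956: f=-0.380779 → y ← 0.662956 + 0.25·(-0.380779) = 0.567761
x=0.950000, y=0.567761: f=0.200215 → y ← 0.567761 + 0.25·0.200215 = 0.617815
x=1.200000, y=0.617815: f=0.717016 → y ← 0.617815 + 0.25·0.717016 = 0.797069
y(1.45) ≈ 0.7971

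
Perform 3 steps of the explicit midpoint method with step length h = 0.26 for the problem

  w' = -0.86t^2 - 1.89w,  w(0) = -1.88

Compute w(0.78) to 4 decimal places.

Midpoint: k1 = f(t_n, w_n); k2 = f(t_n + h/2, w_n + (h/2)·k1); w_{n+1} = w_n + h·k2.
t=0.000000, w=-1.880000:
  k1 = f(0.000000, -1.880000) = 3.553200
  k2 = f(0.130000, -1.418084) = 2.665645
  w ← -1.880000 + 0.26·2.665645 = -1.186932
t=0.260000, w=-1.186932:
  k1 = f(0.260000, -1.186932) = 2.185166
  k2 = f(0.390000, -0.902861) = 1.575601
  w ← -1.186932 + 0.26·1.575601 = -0.777276
t=0.520000, w=-0.777276:
  k1 = f(0.520000, -0.777276) = 1.236508
  k2 = f(0.650000, -0.616530) = 0.801892
  w ← -0.777276 + 0.26·0.801892 = -0.568784
w(0.78) ≈ -0.5688

-0.5688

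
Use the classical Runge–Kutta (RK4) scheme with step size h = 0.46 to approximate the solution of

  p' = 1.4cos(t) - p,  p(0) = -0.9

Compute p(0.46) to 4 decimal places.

RK4: k1 = f(t_n, p_n); k2 = f(t_n + h/2, p_n + (h/2)·k1); k3 = f(t_n + h/2, p_n + (h/2)·k2); k4 = f(t_n + h, p_n + h·k3); p_{n+1} = p_n + (h/6)·(k1 + 2k2 + 2k3 + k4).
t=0.000000, p=-0.900000:
  k1 = f(0.000000, -0.900000) = 2.300000
  k2 = f(0.230000, -0.371000) = 1.734133
  k3 = f(0.230000, -0.501149) = 1.864282
  k4 = f(0.460000, -0.042430) = 1.296904
  p ← -0.900000 + (0.46/6)·(k1 + 2k2 + 2k3 + k4) = -0.072480
p(0.46) ≈ -0.0725

-0.0725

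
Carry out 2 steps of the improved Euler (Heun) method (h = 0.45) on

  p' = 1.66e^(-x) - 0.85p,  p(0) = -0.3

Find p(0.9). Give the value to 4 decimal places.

0.4796

Heun: k1 = f(x_n, p_n); k2 = f(x_n + h, p_n + h·k1); p_{n+1} = p_n + (h/2)·(k1 + k2).
x=0.000000, p=-0.300000:
  k1 = f(0.000000, -0.300000) = 1.915000
  k2 = f(0.450000, 0.561750) = 0.580975
  p ← -0.300000 + (0.45/2)·(1.915000 + 0.580975) = 0.261594
x=0.450000, p=0.261594:
  k1 = f(0.450000, 0.261594) = 0.836107
  k2 = f(0.900000, 0.637843) = 0.132739
  p ← 0.261594 + (0.45/2)·(0.836107 + 0.132739) = 0.479585
p(0.9) ≈ 0.4796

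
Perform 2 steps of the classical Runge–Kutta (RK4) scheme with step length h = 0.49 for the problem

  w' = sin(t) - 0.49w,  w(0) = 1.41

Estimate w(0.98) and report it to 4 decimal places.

RK4: k1 = f(t_n, w_n); k2 = f(t_n + h/2, w_n + (h/2)·k1); k3 = f(t_n + h/2, w_n + (h/2)·k2); k4 = f(t_n + h, w_n + h·k3); w_{n+1} = w_n + (h/6)·(k1 + 2k2 + 2k3 + k4).
t=0.000000, w=1.410000:
  k1 = f(0.000000, 1.410000) = -0.690900
  k2 = f(0.245000, 1.240730) = -0.365401
  k3 = f(0.245000, 1.320477) = -0.404477
  k4 = f(0.490000, 1.211806) = -0.123159
  w ← 1.410000 + (0.49/6)·(k1 + 2k2 + 2k3 + k4) = 1.217772
t=0.490000, w=1.217772:
  k1 = f(0.490000, 1.217772) = -0.126082
  k2 = f(0.735000, 1.186882) = 0.089015
  k3 = f(0.735000, 1.239580) = 0.063193
  k4 = f(0.980000, 1.248736) = 0.218617
  w ← 1.217772 + (0.49/6)·(k1 + 2k2 + 2k3 + k4) = 1.250189
w(0.98) ≈ 1.2502

1.2502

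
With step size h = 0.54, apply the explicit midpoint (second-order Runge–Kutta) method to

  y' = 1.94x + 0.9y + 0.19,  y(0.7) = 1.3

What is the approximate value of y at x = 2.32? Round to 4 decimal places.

14.7439

Midpoint: k1 = f(x_n, y_n); k2 = f(x_n + h/2, y_n + (h/2)·k1); y_{n+1} = y_n + h·k2.
x=0.700000, y=1.300000:
  k1 = f(0.700000, 1.300000) = 2.718000
  k2 = f(0.970000, 2.033860) = 3.902274
  y ← 1.300000 + 0.54·3.902274 = 3.407228
x=1.240000, y=3.407228:
  k1 = f(1.240000, 3.407228) = 5.662105
  k2 = f(1.510000, 4.935996) = 7.561797
  y ← 3.407228 + 0.54·7.561797 = 7.490598
x=1.780000, y=7.490598:
  k1 = f(1.780000, 7.490598) = 10.384738
  k2 = f(2.050000, 10.294478) = 13.432030
  y ← 7.490598 + 0.54·13.432030 = 14.743894
y(2.32) ≈ 14.7439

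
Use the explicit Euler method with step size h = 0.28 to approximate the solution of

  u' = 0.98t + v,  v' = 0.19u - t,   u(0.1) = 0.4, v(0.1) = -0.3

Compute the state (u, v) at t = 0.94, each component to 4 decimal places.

0.4324, -0.5604

Euler on (u,v): u_{n+1} = u_n + h·u', v_{n+1} = v_n + h·v'.
0.100000: (0.400000, -0.300000); f=(-0.202000, -0.024000) → (0.343440, -0.306720)
0.380000: (0.343440, -0.306720); f=(0.065680, -0.314746) → (0.361830, -0.394849)
0.660000: (0.361830, -0.394849); f=(0.251951, -0.591252) → (0.432377, -0.560400)
(u(0.94), v(0.94)) ≈ (0.4324, -0.5604)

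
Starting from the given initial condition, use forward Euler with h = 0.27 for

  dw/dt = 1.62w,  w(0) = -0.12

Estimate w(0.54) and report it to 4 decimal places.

-0.2479

Euler: w_{n+1} = w_n + h·f(t_n, w_n).
t=0.000000, w=-0.120000: f=-0.194400 → w ← -0.120000 + 0.27·(-0.194400) = -0.172488
t=0.270000, w=-0.172488: f=-0.279431 → w ← -0.172488 + 0.27·(-0.279431) = -0.247934
w(0.54) ≈ -0.2479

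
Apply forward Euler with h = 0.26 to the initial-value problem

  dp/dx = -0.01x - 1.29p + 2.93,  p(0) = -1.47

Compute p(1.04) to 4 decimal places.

Euler: p_{n+1} = p_n + h·f(x_n, p_n).
x=0.000000, p=-1.470000: f=4.826300 → p ← -1.470000 + 0.26·4.826300 = -0.215162
x=0.260000, p=-0.215162: f=3.204959 → p ← -0.215162 + 0.26·3.204959 = 0.618127
x=0.520000, p=0.618127: f=2.127416 → p ← 0.618127 + 0.26·2.127416 = 1.171255
x=0.780000, p=1.171255: f=1.411280 → p ← 1.171255 + 0.26·1.411280 = 1.538188
p(1.04) ≈ 1.5382

1.5382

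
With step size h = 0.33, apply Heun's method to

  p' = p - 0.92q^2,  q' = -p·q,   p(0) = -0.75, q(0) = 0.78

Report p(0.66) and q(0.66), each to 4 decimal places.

-2.3894, 1.8197

Heun on (p,q): k1 = f(x_n, state_n); k2 = f(x_n + h, state_n + h·k1); state_{n+1} = state_n + (h/2)·(k1 + k2).
0.000000: (-0.750000, 0.780000)
  k1 = (-1.309728, 0.585000)
  predictor → (-1.182210, 0.973050)
  k2 = (-2.053290, 1.150350)
  → (-1.304898, 1.066333)
0.330000: (-1.304898, 1.066333)
  k1 = (-2.350998, 1.391455)
  predictor → (-2.080727, 1.525513)
  k2 = (-4.221742, 3.174177)
  → (-2.389400, 1.819662)
(p(0.66), q(0.66)) ≈ (-2.3894, 1.8197)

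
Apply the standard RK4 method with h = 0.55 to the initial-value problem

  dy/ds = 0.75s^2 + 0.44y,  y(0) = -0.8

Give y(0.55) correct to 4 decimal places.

RK4: k1 = f(s_n, y_n); k2 = f(s_n + h/2, y_n + (h/2)·k1); k3 = f(s_n + h/2, y_n + (h/2)·k2); k4 = f(s_n + h, y_n + h·k3); y_{n+1} = y_n + (h/6)·(k1 + 2k2 + 2k3 + k4).
s=0.000000, y=-0.800000:
  k1 = f(0.000000, -0.800000) = -0.352000
  k2 = f(0.275000, -0.896800) = -0.337873
  k3 = f(0.275000, -0.892915) = -0.336164
  k4 = f(0.550000, -0.984890) = -0.206477
  y ← -0.800000 + (0.55/6)·(k1 + 2k2 + 2k3 + k4) = -0.974767
y(0.55) ≈ -0.9748

-0.9748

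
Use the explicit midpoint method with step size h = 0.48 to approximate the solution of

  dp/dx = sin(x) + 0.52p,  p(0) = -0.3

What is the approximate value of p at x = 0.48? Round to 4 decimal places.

Midpoint: k1 = f(x_n, p_n); k2 = f(x_n + h/2, p_n + (h/2)·k1); p_{n+1} = p_n + h·k2.
x=0.000000, p=-0.300000:
  k1 = f(0.000000, -0.300000) = -0.156000
  k2 = f(0.240000, -0.337440) = 0.062234
  p ← -0.300000 + 0.48·0.062234 = -0.270128
p(0.48) ≈ -0.2701

-0.2701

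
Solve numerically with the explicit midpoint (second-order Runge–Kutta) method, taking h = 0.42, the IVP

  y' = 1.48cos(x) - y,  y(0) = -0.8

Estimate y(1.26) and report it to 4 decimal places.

0.4526

Midpoint: k1 = f(x_n, y_n); k2 = f(x_n + h/2, y_n + (h/2)·k1); y_{n+1} = y_n + h·k2.
x=0.000000, y=-0.800000:
  k1 = f(0.000000, -0.800000) = 2.280000
  k2 = f(0.210000, -0.321200) = 1.768686
  y ← -0.800000 + 0.42·1.768686 = -0.057152
x=0.420000, y=-0.057152:
  k1 = f(0.420000, -0.057152) = 1.408524
  k2 = f(0.630000, 0.238638) = 0.957243
  y ← -0.057152 + 0.42·0.957243 = 0.344890
x=0.840000, y=0.344890:
  k1 = f(0.840000, 0.344890) = 0.642955
  k2 = f(1.050000, 0.479911) = 0.256495
  y ← 0.344890 + 0.42·0.256495 = 0.452618
y(1.26) ≈ 0.4526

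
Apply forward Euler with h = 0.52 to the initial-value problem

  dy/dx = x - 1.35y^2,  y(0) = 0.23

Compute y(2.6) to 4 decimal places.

1.3000

Euler: y_{n+1} = y_n + h·f(x_n, y_n).
x=0.000000, y=0.230000: f=-0.071415 → y ← 0.230000 + 0.52·(-0.071415) = 0.192864
x=0.520000, y=0.192864: f=0.469785 → y ← 0.192864 + 0.52·0.469785 = 0.437152
x=1.040000, y=0.437152: f=0.782012 → y ← 0.437152 + 0.52·0.782012 = 0.843799
x=1.560000, y=0.843799: f=0.598805 → y ← 0.843799 + 0.52·0.598805 = 1.155177
x=2.080000, y=1.155177: f=0.278513 → y ← 1.155177 + 0.52·0.278513 = 1.300004
y(2.6) ≈ 1.3000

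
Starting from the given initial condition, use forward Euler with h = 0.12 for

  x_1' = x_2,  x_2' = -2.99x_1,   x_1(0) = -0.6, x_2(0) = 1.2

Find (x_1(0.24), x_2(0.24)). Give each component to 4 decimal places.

Euler on (x_1,x_2): x_1_{n+1} = x_1_n + h·x_1', x_2_{n+1} = x_2_n + h·x_2'.
0.000000: (-0.600000, 1.200000); f=(1.200000, 1.794000) → (-0.456000, 1.415280)
0.120000: (-0.456000, 1.415280); f=(1.415280, 1.363440) → (-0.286166, 1.578893)
(x_1(0.24), x_2(0.24)) ≈ (-0.2862, 1.5789)

-0.2862, 1.5789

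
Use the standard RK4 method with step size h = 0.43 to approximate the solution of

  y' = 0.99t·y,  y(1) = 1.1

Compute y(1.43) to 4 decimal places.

RK4: k1 = f(t_n, y_n); k2 = f(t_n + h/2, y_n + (h/2)·k1); k3 = f(t_n + h/2, y_n + (h/2)·k2); k4 = f(t_n + h, y_n + h·k3); y_{n+1} = y_n + (h/6)·(k1 + 2k2 + 2k3 + k4).
t=1.000000, y=1.100000:
  k1 = f(1.000000, 1.100000) = 1.089000
  k2 = f(1.215000, 1.334135) = 1.604764
  k3 = f(1.215000, 1.445024) = 1.738148
  k4 = f(1.430000, 1.847403) = 2.615369
  y ← 1.100000 + (0.43/6)·(k1 + 2k2 + 2k3 + k4) = 1.844630
y(1.43) ≈ 1.8446

1.8446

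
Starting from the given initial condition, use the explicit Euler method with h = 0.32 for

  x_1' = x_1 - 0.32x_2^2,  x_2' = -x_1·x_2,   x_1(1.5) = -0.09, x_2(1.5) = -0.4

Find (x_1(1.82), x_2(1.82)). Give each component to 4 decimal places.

Euler on (x_1,x_2): x_1_{n+1} = x_1_n + h·x_1', x_2_{n+1} = x_2_n + h·x_2'.
1.500000: (-0.090000, -0.400000); f=(-0.141200, -0.036000) → (-0.135184, -0.411520)
(x_1(1.82), x_2(1.82)) ≈ (-0.1352, -0.4115)

-0.1352, -0.4115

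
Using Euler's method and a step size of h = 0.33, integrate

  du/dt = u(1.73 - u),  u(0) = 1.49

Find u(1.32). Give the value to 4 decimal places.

Euler: u_{n+1} = u_n + h·f(t_n, u_n).
t=0.000000, u=1.490000: f=0.357600 → u ← 1.490000 + 0.33·0.357600 = 1.608008
t=0.330000, u=1.608008: f=0.196164 → u ← 1.608008 + 0.33·0.196164 = 1.672742
t=0.660000, u=1.672742: f=0.095778 → u ← 1.672742 + 0.33·0.095778 = 1.704349
t=0.990000, u=1.704349: f=0.043719 → u ← 1.704349 + 0.33·0.043719 = 1.718776
u(1.32) ≈ 1.7188

1.7188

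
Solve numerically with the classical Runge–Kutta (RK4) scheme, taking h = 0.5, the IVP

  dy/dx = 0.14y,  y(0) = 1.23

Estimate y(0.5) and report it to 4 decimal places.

1.3192

RK4: k1 = f(x_n, y_n); k2 = f(x_n + h/2, y_n + (h/2)·k1); k3 = f(x_n + h/2, y_n + (h/2)·k2); k4 = f(x_n + h, y_n + h·k3); y_{n+1} = y_n + (h/6)·(k1 + 2k2 + 2k3 + k4).
x=0.000000, y=1.230000:
  k1 = f(0.000000, 1.230000) = 0.172200
  k2 = f(0.250000, 1.273050) = 0.178227
  k3 = f(0.250000, 1.274557) = 0.178438
  k4 = f(0.500000, 1.319219) = 0.184691
  y ← 1.230000 + (0.5/6)·(k1 + 2k2 + 2k3 + k4) = 1.319185
y(0.5) ≈ 1.3192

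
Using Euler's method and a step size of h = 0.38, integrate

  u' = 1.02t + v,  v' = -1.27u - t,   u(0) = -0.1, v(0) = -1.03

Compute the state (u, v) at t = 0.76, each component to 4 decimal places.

-0.7172, -0.8890

Euler on (u,v): u_{n+1} = u_n + h·u', v_{n+1} = v_n + h·v'.
0.000000: (-0.100000, -1.030000); f=(-1.030000, 0.127000) → (-0.491400, -0.981740)
0.380000: (-0.491400, -0.981740); f=(-0.594140, 0.244078) → (-0.717173, -0.888990)
(u(0.76), v(0.76)) ≈ (-0.7172, -0.8890)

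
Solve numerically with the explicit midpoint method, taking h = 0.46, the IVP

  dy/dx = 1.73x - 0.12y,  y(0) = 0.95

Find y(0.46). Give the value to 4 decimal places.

1.0820

Midpoint: k1 = f(x_n, y_n); k2 = f(x_n + h/2, y_n + (h/2)·k1); y_{n+1} = y_n + h·k2.
x=0.000000, y=0.950000:
  k1 = f(0.000000, 0.950000) = -0.114000
  k2 = f(0.230000, 0.923780) = 0.287046
  y ← 0.950000 + 0.46·0.287046 = 1.082041
y(0.46) ≈ 1.0820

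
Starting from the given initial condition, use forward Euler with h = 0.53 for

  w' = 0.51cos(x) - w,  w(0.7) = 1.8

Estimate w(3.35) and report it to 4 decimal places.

-0.2906

Euler: w_{n+1} = w_n + h·f(x_n, w_n).
x=0.700000, w=1.800000: f=-1.409930 → w ← 1.800000 + 0.53·(-1.409930) = 1.052737
x=1.230000, w=1.052737: f=-0.882276 → w ← 1.052737 + 0.53·(-0.882276) = 0.585131
x=1.760000, w=0.585131: f=-0.681050 → w ← 0.585131 + 0.53·(-0.681050) = 0.224174
x=2.290000, w=0.224174: f=-0.560155 → w ← 0.224174 + 0.53·(-0.560155) = -0.072708
x=2.820000, w=-0.072708: f=-0.411146 → w ← -0.072708 + 0.53·(-0.411146) = -0.290615
w(3.35) ≈ -0.2906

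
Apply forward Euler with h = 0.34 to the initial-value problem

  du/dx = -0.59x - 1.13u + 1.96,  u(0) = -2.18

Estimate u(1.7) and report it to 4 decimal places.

Euler: u_{n+1} = u_n + h·f(x_n, u_n).
x=0.000000, u=-2.180000: f=4.423400 → u ← -2.180000 + 0.34·4.423400 = -0.676044
x=0.340000, u=-0.676044: f=2.523330 → u ← -0.676044 + 0.34·2.523330 = 0.181888
x=0.680000, u=0.181888: f=1.353266 → u ← 0.181888 + 0.34·1.353266 = 0.641999
x=1.020000, u=0.641999: f=0.632741 → u ← 0.641999 + 0.34·0.632741 = 0.857131
x=1.360000, u=0.857131: f=0.189042 → u ← 0.857131 + 0.34·0.189042 = 0.921405
u(1.7) ≈ 0.9214

0.9214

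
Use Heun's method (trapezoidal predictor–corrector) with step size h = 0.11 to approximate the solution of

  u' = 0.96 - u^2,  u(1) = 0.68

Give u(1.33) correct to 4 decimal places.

Heun: k1 = f(s_n, u_n); k2 = f(s_n + h, u_n + h·k1); u_{n+1} = u_n + (h/2)·(k1 + k2).
s=1.000000, u=0.680000:
  k1 = f(1.000000, 0.680000) = 0.497600
  k2 = f(1.110000, 0.734736) = 0.420163
  u ← 0.680000 + (0.11/2)·(0.497600 + 0.420163) = 0.730477
s=1.110000, u=0.730477:
  k1 = f(1.110000, 0.730477) = 0.426403
  k2 = f(1.220000, 0.777381) = 0.355678
  u ← 0.730477 + (0.11/2)·(0.426403 + 0.355678) = 0.773491
s=1.220000, u=0.773491:
  k1 = f(1.220000, 0.773491) = 0.361711
  k2 = f(1.330000, 0.813280) = 0.298576
  u ← 0.773491 + (0.11/2)·(0.361711 + 0.298576) = 0.809807
u(1.33) ≈ 0.8098

0.8098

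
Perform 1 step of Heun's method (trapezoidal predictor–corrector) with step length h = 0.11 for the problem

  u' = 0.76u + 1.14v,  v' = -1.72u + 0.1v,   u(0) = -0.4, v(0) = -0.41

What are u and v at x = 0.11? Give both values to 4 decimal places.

-0.4839, -0.3304

Heun on (u,v): k1 = f(x_n, state_n); k2 = f(x_n + h, state_n + h·k1); state_{n+1} = state_n + (h/2)·(k1 + k2).
0.000000: (-0.400000, -0.410000)
  k1 = (-0.771400, 0.647000)
  predictor → (-0.484854, -0.338830)
  k2 = (-0.754755, 0.800066)
  → (-0.483939, -0.330411)
(u(0.11), v(0.11)) ≈ (-0.4839, -0.3304)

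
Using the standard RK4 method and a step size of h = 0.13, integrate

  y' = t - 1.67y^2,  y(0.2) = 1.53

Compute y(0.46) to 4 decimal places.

0.9787

RK4: k1 = f(t_n, y_n); k2 = f(t_n + h/2, y_n + (h/2)·k1); k3 = f(t_n + h/2, y_n + (h/2)·k2); k4 = f(t_n + h, y_n + h·k3); y_{n+1} = y_n + (h/6)·(k1 + 2k2 + 2k3 + k4).
t=0.200000, y=1.530000:
  k1 = f(0.200000, 1.530000) = -3.709303
  k2 = f(0.265000, 1.288895) = -2.509289
  k3 = f(0.265000, 1.366896) = -2.855237
  k4 = f(0.330000, 1.158819) = -1.912580
  y ← 1.530000 + (0.13/6)·(k1 + 2k2 + 2k3 + k4) = 1.175730
t=0.330000, y=1.175730:
  k1 = f(0.330000, 1.175730) = -1.978509
  k2 = f(0.395000, 1.047127) = -1.436112
  k3 = f(0.395000, 1.082382) = -1.561491
  k4 = f(0.460000, 0.972736) = -1.120179
  y ← 1.175730 + (0.13/6)·(k1 + 2k2 + 2k3 + k4) = 0.978695
y(0.46) ≈ 0.9787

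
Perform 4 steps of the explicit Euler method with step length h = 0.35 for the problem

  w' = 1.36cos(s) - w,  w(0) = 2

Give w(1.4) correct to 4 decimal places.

Euler: w_{n+1} = w_n + h·f(s_n, w_n).
s=0.000000, w=2.000000: f=-0.640000 → w ← 2.000000 + 0.35·(-0.640000) = 1.776000
s=0.350000, w=1.776000: f=-0.498453 → w ← 1.776000 + 0.35·(-0.498453) = 1.601541
s=0.700000, w=1.601541: f=-0.561356 → w ← 1.601541 + 0.35·(-0.561356) = 1.405067
s=1.050000, w=1.405067: f=-0.728370 → w ← 1.405067 + 0.35·(-0.728370) = 1.150137
w(1.4) ≈ 1.1501

1.1501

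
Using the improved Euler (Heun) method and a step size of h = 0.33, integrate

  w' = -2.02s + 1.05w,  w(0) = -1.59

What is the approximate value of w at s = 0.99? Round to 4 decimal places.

Heun: k1 = f(s_n, w_n); k2 = f(s_n + h, w_n + h·k1); w_{n+1} = w_n + (h/2)·(k1 + k2).
s=0.000000, w=-1.590000:
  k1 = f(0.000000, -1.590000) = -1.669500
  k2 = f(0.330000, -2.140935) = -2.914582
  w ← -1.590000 + (0.33/2)·(-1.669500 + (-2.914582)) = -2.346373
s=0.330000, w=-2.346373:
  k1 = f(0.330000, -2.346373) = -3.130292
  k2 = f(0.660000, -3.379370) = -4.881538
  w ← -2.346373 + (0.33/2)·(-3.130292 + (-4.881538)) = -3.668326
s=0.660000, w=-3.668326:
  k1 = f(0.660000, -3.668326) = -5.184942
  k2 = f(0.990000, -5.379356) = -7.648124
  w ← -3.668326 + (0.33/2)·(-5.184942 + (-7.648124)) = -5.785781
w(0.99) ≈ -5.7858

-5.7858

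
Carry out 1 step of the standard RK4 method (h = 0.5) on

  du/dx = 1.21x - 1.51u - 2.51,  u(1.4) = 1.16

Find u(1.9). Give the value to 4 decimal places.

0.3823

RK4: k1 = f(x_n, u_n); k2 = f(x_n + h/2, u_n + (h/2)·k1); k3 = f(x_n + h/2, u_n + (h/2)·k2); k4 = f(x_n + h, u_n + h·k3); u_{n+1} = u_n + (h/6)·(k1 + 2k2 + 2k3 + k4).
x=1.400000, u=1.160000:
  k1 = f(1.400000, 1.160000) = -2.567600
  k2 = f(1.650000, 0.518100) = -1.295831
  k3 = f(1.650000, 0.836042) = -1.775924
  k4 = f(1.900000, 0.272038) = -0.621778
  u ← 1.160000 + (0.5/6)·(k1 + 2k2 + 2k3 + k4) = 0.382259
u(1.9) ≈ 0.3823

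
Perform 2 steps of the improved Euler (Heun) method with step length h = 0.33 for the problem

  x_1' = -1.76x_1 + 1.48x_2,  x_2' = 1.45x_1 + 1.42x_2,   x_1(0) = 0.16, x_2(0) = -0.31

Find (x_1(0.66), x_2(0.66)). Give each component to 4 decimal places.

Heun on (x_1,x_2): k1 = f(t_n, state_n); k2 = f(t_n + h, state_n + h·k1); state_{n+1} = state_n + (h/2)·(k1 + k2).
0.000000: (0.160000, -0.310000)
  k1 = (-0.740400, -0.208200)
  predictor → (-0.084332, -0.378706)
  k2 = (-0.412061, -0.660044)
  → (-0.030156, -0.453260)
0.330000: (-0.030156, -0.453260)
  k1 = (-0.617751, -0.687356)
  predictor → (-0.234014, -0.680088)
  k2 = (-0.594666, -1.305044)
  → (-0.230205, -0.782006)
(x_1(0.66), x_2(0.66)) ≈ (-0.2302, -0.7820)

-0.2302, -0.7820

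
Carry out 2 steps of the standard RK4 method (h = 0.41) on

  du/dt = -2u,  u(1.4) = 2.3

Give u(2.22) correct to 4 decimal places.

0.4517

RK4: k1 = f(t_n, u_n); k2 = f(t_n + h/2, u_n + (h/2)·k1); k3 = f(t_n + h/2, u_n + (h/2)·k2); k4 = f(t_n + h, u_n + h·k3); u_{n+1} = u_n + (h/6)·(k1 + 2k2 + 2k3 + k4).
t=1.400000, u=2.300000:
  k1 = f(1.400000, 2.300000) = -4.600000
  k2 = f(1.605000, 1.357000) = -2.714000
  k3 = f(1.605000, 1.743630) = -3.487260
  k4 = f(1.810000, 0.870223) = -1.740447
  u ← 2.300000 + (0.41/6)·(k1 + 2k2 + 2k3 + k4) = 1.019231
t=1.810000, u=1.019231:
  k1 = f(1.810000, 1.019231) = -2.038461
  k2 = f(2.015000, 0.601346) = -1.202692
  k3 = f(2.015000, 0.772679) = -1.545357
  k4 = f(2.220000, 0.385634) = -0.771268
  u ← 1.019231 + (0.41/6)·(k1 + 2k2 + 2k3 + k4) = 0.451666
u(2.22) ≈ 0.4517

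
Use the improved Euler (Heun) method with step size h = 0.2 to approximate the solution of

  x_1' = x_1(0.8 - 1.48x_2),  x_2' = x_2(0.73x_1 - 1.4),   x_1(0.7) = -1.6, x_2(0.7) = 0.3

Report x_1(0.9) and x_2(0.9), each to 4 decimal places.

Heun on (x_1,x_2): k1 = f(x_n, state_n); k2 = f(x_n + h, state_n + h·k1); state_{n+1} = state_n + (h/2)·(k1 + k2).
0.700000: (-1.600000, 0.300000)
  k1 = (-0.569600, -0.770400)
  predictor → (-1.713920, 0.145920)
  k2 = (-1.000995, -0.386858)
  → (-1.757060, 0.184274)
(x_1(0.9), x_2(0.9)) ≈ (-1.7571, 0.1843)

-1.7571, 0.1843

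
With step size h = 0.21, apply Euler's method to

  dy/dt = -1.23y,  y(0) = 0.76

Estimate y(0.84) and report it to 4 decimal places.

0.2300

Euler: y_{n+1} = y_n + h·f(t_n, y_n).
t=0.000000, y=0.760000: f=-0.934800 → y ← 0.760000 + 0.21·(-0.934800) = 0.563692
t=0.210000, y=0.563692: f=-0.693341 → y ← 0.563692 + 0.21·(-0.693341) = 0.418090
t=0.420000, y=0.418090: f=-0.514251 → y ← 0.418090 + 0.21·(-0.514251) = 0.310098
t=0.630000, y=0.310098: f=-0.381420 → y ← 0.310098 + 0.21·(-0.381420) = 0.229999
y(0.84) ≈ 0.2300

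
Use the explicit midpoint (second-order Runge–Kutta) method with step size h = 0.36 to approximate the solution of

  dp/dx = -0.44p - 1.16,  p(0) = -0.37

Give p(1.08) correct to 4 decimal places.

Midpoint: k1 = f(x_n, p_n); k2 = f(x_n + h/2, p_n + (h/2)·k1); p_{n+1} = p_n + h·k2.
x=0.000000, p=-0.370000:
  k1 = f(0.000000, -0.370000) = -0.997200
  k2 = f(0.180000, -0.549496) = -0.918222
  p ← -0.370000 + 0.36·(-0.918222) = -0.700560
x=0.360000, p=-0.700560:
  k1 = f(0.360000, -0.700560) = -0.851754
  k2 = f(0.540000, -0.853875) = -0.784295
  p ← -0.700560 + 0.36·(-0.784295) = -0.982906
x=0.720000, p=-0.982906:
  k1 = f(0.720000, -0.982906) = -0.727521
  k2 = f(0.900000, -1.113860) = -0.669902
  p ← -0.982906 + 0.36·(-0.669902) = -1.224071
p(1.08) ≈ -1.2241

-1.2241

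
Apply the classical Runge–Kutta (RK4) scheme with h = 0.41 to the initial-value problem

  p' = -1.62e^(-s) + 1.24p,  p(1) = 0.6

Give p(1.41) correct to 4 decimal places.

RK4: k1 = f(s_n, p_n); k2 = f(s_n + h/2, p_n + (h/2)·k1); k3 = f(s_n + h/2, p_n + (h/2)·k2); k4 = f(s_n + h, p_n + h·k3); p_{n+1} = p_n + (h/6)·(k1 + 2k2 + 2k3 + k4).
s=1.000000, p=0.600000:
  k1 = f(1.000000, 0.600000) = 0.148035
  k2 = f(1.205000, 0.630347) = 0.296130
  k3 = f(1.205000, 0.660707) = 0.333775
  k4 = f(1.410000, 0.736848) = 0.518179
  p ← 0.600000 + (0.41/6)·(k1 + 2k2 + 2k3 + k4) = 0.731612
p(1.41) ≈ 0.7316

0.7316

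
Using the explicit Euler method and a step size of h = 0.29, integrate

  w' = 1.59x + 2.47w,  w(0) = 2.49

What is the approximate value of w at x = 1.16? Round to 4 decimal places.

Euler: w_{n+1} = w_n + h·f(x_n, w_n).
x=0.000000, w=2.490000: f=6.150300 → w ← 2.490000 + 0.29·6.150300 = 4.273587
x=0.290000, w=4.273587: f=11.016860 → w ← 4.273587 + 0.29·11.016860 = 7.468476
x=0.580000, w=7.468476: f=19.369337 → w ← 7.468476 + 0.29·19.369337 = 13.085584
x=0.870000, w=13.085584: f=33.704692 → w ← 13.085584 + 0.29·33.704692 = 22.859945
w(1.16) ≈ 22.8599

22.8599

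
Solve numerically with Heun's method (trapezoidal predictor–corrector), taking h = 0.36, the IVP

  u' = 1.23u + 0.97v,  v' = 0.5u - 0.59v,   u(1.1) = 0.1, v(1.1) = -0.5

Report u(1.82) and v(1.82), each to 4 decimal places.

Heun on (u,v): k1 = f(x_n, state_n); k2 = f(x_n + h, state_n + h·k1); state_{n+1} = state_n + (h/2)·(k1 + k2).
1.100000: (0.100000, -0.500000)
  k1 = (-0.362000, 0.345000)
  predictor → (-0.030320, -0.375800)
  k2 = (-0.401820, 0.206562)
  → (-0.037488, -0.400719)
1.460000: (-0.037488, -0.400719)
  k1 = (-0.434807, 0.217680)
  predictor → (-0.194018, -0.322354)
  k2 = (-0.551325, 0.093180)
  → (-0.214991, -0.344764)
(u(1.82), v(1.82)) ≈ (-0.2150, -0.3448)

-0.2150, -0.3448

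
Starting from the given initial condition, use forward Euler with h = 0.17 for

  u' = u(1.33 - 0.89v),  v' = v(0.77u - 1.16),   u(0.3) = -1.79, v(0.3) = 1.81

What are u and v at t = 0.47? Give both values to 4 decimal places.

Euler on (u,v): u_{n+1} = u_n + h·u', v_{n+1} = v_n + h·v'.
0.300000: (-1.790000, 1.810000); f=(0.502811, -4.594323) → (-1.704522, 1.028965)
(u(0.47), v(0.47)) ≈ (-1.7045, 1.0290)

-1.7045, 1.0290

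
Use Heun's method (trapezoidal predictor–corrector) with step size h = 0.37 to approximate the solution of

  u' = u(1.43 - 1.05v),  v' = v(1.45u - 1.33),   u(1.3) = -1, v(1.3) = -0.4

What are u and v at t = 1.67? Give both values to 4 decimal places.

-1.7841, -0.2023

Heun on (u,v): k1 = f(t_n, state_n); k2 = f(t_n + h, state_n + h·k1); state_{n+1} = state_n + (h/2)·(k1 + k2).
1.300000: (-1.000000, -0.400000)
  k1 = (-1.850000, 1.112000)
  predictor → (-1.684500, 0.011440)
  k2 = (-2.388601, -0.043158)
  → (-1.784141, -0.202264)
(u(1.67), v(1.67)) ≈ (-1.7841, -0.2023)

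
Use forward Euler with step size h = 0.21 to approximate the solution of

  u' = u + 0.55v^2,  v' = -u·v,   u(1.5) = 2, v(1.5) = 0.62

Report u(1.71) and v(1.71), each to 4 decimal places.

Euler on (u,v): u_{n+1} = u_n + h·u', v_{n+1} = v_n + h·v'.
1.500000: (2.000000, 0.620000); f=(2.211420, -1.240000) → (2.464398, 0.359600)
(u(1.71), v(1.71)) ≈ (2.4644, 0.3596)

2.4644, 0.3596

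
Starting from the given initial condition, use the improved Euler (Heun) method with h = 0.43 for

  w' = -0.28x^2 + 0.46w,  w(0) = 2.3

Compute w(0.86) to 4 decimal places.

Heun: k1 = f(x_n, w_n); k2 = f(x_n + h, w_n + h·k1); w_{n+1} = w_n + (h/2)·(k1 + k2).
x=0.000000, w=2.300000:
  k1 = f(0.000000, 2.300000) = 1.058000
  k2 = f(0.430000, 2.754940) = 1.215500
  w ← 2.300000 + (0.43/2)·(1.058000 + 1.215500) = 2.788803
x=0.430000, w=2.788803:
  k1 = f(0.430000, 2.788803) = 1.231077
  k2 = f(0.860000, 3.318166) = 1.319268
  w ← 2.788803 + (0.43/2)·(1.231077 + 1.319268) = 3.337127
w(0.86) ≈ 3.3371

3.3371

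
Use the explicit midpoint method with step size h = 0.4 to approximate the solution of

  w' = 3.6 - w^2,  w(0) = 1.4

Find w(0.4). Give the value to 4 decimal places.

Midpoint: k1 = f(x_n, w_n); k2 = f(x_n + h/2, w_n + (h/2)·k1); w_{n+1} = w_n + h·k2.
x=0.000000, w=1.400000:
  k1 = f(0.000000, 1.400000) = 1.640000
  k2 = f(0.200000, 1.728000) = 0.614016
  w ← 1.400000 + 0.4·0.614016 = 1.645606
w(0.4) ≈ 1.6456

1.6456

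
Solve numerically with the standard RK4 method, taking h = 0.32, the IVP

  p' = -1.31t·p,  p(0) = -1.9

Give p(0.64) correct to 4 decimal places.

RK4: k1 = f(t_n, p_n); k2 = f(t_n + h/2, p_n + (h/2)·k1); k3 = f(t_n + h/2, p_n + (h/2)·k2); k4 = f(t_n + h, p_n + h·k3); p_{n+1} = p_n + (h/6)·(k1 + 2k2 + 2k3 + k4).
t=0.000000, p=-1.900000:
  k1 = f(0.000000, -1.900000) = 0.000000
  k2 = f(0.160000, -1.900000) = 0.398240
  k3 = f(0.160000, -1.836282) = 0.384885
  k4 = f(0.320000, -1.776837) = 0.744850
  p ← -1.900000 + (0.32/6)·(k1 + 2k2 + 2k3 + k4) = -1.776741
t=0.320000, p=-1.776741:
  k1 = f(0.320000, -1.776741) = 0.744810
  k2 = f(0.480000, -1.657572) = 1.042281
  k3 = f(0.480000, -1.609976) = 1.012353
  k4 = f(0.640000, -1.452788) = 1.218018
  p ← -1.776741 + (0.32/6)·(k1 + 2k2 + 2k3 + k4) = -1.452896
p(0.64) ≈ -1.4529

-1.4529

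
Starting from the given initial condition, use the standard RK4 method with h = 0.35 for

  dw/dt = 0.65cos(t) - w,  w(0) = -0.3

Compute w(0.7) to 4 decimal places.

0.1475

RK4: k1 = f(t_n, w_n); k2 = f(t_n + h/2, w_n + (h/2)·k1); k3 = f(t_n + h/2, w_n + (h/2)·k2); k4 = f(t_n + h, w_n + h·k3); w_{n+1} = w_n + (h/6)·(k1 + 2k2 + 2k3 + k4).
t=0.000000, w=-0.300000:
  k1 = f(0.000000, -0.300000) = 0.950000
  k2 = f(0.175000, -0.133750) = 0.773822
  k3 = f(0.175000, -0.164581) = 0.804653
  k4 = f(0.350000, -0.018371) = 0.628964
  w ← -0.300000 + (0.35/6)·(k1 + 2k2 + 2k3 + k4) = -0.023738
t=0.350000, w=-0.023738:
  k1 = f(0.350000, -0.023738) = 0.634331
  k2 = f(0.525000, 0.087270) = 0.475191
  k3 = f(0.525000, 0.059420) = 0.503040
  k4 = f(0.700000, 0.152326) = 0.344822
  w ← -0.023738 + (0.35/6)·(k1 + 2k2 + 2k3 + k4) = 0.147506
w(0.7) ≈ 0.1475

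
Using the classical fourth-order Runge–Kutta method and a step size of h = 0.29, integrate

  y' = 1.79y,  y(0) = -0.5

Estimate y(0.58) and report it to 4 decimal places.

RK4: k1 = f(t_n, y_n); k2 = f(t_n + h/2, y_n + (h/2)·k1); k3 = f(t_n + h/2, y_n + (h/2)·k2); k4 = f(t_n + h, y_n + h·k3); y_{n+1} = y_n + (h/6)·(k1 + 2k2 + 2k3 + k4).
t=0.000000, y=-0.500000:
  k1 = f(0.000000, -0.500000) = -0.895000
  k2 = f(0.145000, -0.629775) = -1.127297
  k3 = f(0.145000, -0.663458) = -1.187590
  k4 = f(0.290000, -0.844401) = -1.511478
  y ← -0.500000 + (0.29/6)·(k1 + 2k2 + 2k3 + k4) = -0.840086
t=0.290000, y=-0.840086:
  k1 = f(0.290000, -0.840086) = -1.503753
  k2 = f(0.435000, -1.058130) = -1.894052
  k3 = f(0.435000, -1.114723) = -1.995354
  k4 = f(0.580000, -1.418738) = -2.539542
  y ← -0.840086 + (0.29/6)·(k1 + 2k2 + 2k3 + k4) = -1.411487
y(0.58) ≈ -1.4115

-1.4115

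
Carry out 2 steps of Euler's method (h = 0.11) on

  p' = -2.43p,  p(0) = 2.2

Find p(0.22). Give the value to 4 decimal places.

1.1811

Euler: p_{n+1} = p_n + h·f(x_n, p_n).
x=0.000000, p=2.200000: f=-5.346000 → p ← 2.200000 + 0.11·(-5.346000) = 1.611940
x=0.110000, p=1.611940: f=-3.917014 → p ← 1.611940 + 0.11·(-3.917014) = 1.181068
p(0.22) ≈ 1.1811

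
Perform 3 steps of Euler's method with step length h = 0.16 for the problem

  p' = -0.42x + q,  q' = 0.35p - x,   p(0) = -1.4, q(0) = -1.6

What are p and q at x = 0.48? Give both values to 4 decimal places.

-2.2443, -1.9563

Euler on (p,q): p_{n+1} = p_n + h·p', q_{n+1} = q_n + h·q'.
0.000000: (-1.400000, -1.600000); f=(-1.600000, -0.490000) → (-1.656000, -1.678400)
0.160000: (-1.656000, -1.678400); f=(-1.745600, -0.739600) → (-1.935296, -1.796736)
0.320000: (-1.935296, -1.796736); f=(-1.931136, -0.997354) → (-2.244278, -1.956313)
(p(0.48), q(0.48)) ≈ (-2.2443, -1.9563)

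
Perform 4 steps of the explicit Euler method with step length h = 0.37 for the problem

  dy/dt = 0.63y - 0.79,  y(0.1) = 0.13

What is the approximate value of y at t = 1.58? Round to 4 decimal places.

-1.3447

Euler: y_{n+1} = y_n + h·f(t_n, y_n).
t=0.100000, y=0.130000: f=-0.708100 → y ← 0.130000 + 0.37·(-0.708100) = -0.131997
t=0.470000, y=-0.131997: f=-0.873158 → y ← -0.131997 + 0.37·(-0.873158) = -0.455066
t=0.840000, y=-0.455066: f=-1.076691 → y ← -0.455066 + 0.37·(-1.076691) = -0.853441
t=1.210000, y=-0.853441: f=-1.327668 → y ← -0.853441 + 0.37·(-1.327668) = -1.344678
y(1.58) ≈ -1.3447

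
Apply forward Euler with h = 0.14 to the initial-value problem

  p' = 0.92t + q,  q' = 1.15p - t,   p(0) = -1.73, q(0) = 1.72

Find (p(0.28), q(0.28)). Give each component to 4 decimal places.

-1.2694, 1.1821

Euler on (p,q): p_{n+1} = p_n + h·p', q_{n+1} = q_n + h·q'.
0.000000: (-1.730000, 1.720000); f=(1.720000, -1.989500) → (-1.489200, 1.441470)
0.140000: (-1.489200, 1.441470); f=(1.570270, -1.852580) → (-1.269362, 1.182109)
(p(0.28), q(0.28)) ≈ (-1.2694, 1.1821)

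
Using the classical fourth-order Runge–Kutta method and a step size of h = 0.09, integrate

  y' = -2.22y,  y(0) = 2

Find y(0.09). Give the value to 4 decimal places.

RK4: k1 = f(t_n, y_n); k2 = f(t_n + h/2, y_n + (h/2)·k1); k3 = f(t_n + h/2, y_n + (h/2)·k2); k4 = f(t_n + h, y_n + h·k3); y_{n+1} = y_n + (h/6)·(k1 + 2k2 + 2k3 + k4).
t=0.000000, y=2.000000:
  k1 = f(0.000000, 2.000000) = -4.440000
  k2 = f(0.045000, 1.800200) = -3.996444
  k3 = f(0.045000, 1.820160) = -4.040755
  k4 = f(0.090000, 1.636332) = -3.632657
  y ← 2.000000 + (0.09/6)·(k1 + 2k2 + 2k3 + k4) = 1.637794
y(0.09) ≈ 1.6378

1.6378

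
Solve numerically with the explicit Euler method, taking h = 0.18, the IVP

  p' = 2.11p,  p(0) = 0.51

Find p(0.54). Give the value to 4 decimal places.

1.3397

Euler: p_{n+1} = p_n + h·f(x_n, p_n).
x=0.000000, p=0.510000: f=1.076100 → p ← 0.510000 + 0.18·1.076100 = 0.703698
x=0.180000, p=0.703698: f=1.484803 → p ← 0.703698 + 0.18·1.484803 = 0.970963
x=0.360000, p=0.970963: f=2.048731 → p ← 0.970963 + 0.18·2.048731 = 1.339734
p(0.54) ≈ 1.3397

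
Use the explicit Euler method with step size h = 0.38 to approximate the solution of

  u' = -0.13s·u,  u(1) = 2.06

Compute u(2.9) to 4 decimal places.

Euler: u_{n+1} = u_n + h·f(s_n, u_n).
s=1.000000, u=2.060000: f=-0.267800 → u ← 2.060000 + 0.38·(-0.267800) = 1.958236
s=1.380000, u=1.958236: f=-0.351308 → u ← 1.958236 + 0.38·(-0.351308) = 1.824739
s=1.760000, u=1.824739: f=-0.417500 → u ← 1.824739 + 0.38·(-0.417500) = 1.666089
s=2.140000, u=1.666089: f=-0.463506 → u ← 1.666089 + 0.38·(-0.463506) = 1.489957
s=2.520000, u=1.489957: f=-0.488110 → u ← 1.489957 + 0.38·(-0.488110) = 1.304475
u(2.9) ≈ 1.3045

1.3045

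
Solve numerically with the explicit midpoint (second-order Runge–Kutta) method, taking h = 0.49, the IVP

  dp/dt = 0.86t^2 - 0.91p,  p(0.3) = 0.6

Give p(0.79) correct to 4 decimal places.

0.5088

Midpoint: k1 = f(t_n, p_n); k2 = f(t_n + h/2, p_n + (h/2)·k1); p_{n+1} = p_n + h·k2.
t=0.300000, p=0.600000:
  k1 = f(0.300000, 0.600000) = -0.468600
  k2 = f(0.545000, 0.485193) = -0.186084
  p ← 0.600000 + 0.49·(-0.186084) = 0.508819
p(0.79) ≈ 0.5088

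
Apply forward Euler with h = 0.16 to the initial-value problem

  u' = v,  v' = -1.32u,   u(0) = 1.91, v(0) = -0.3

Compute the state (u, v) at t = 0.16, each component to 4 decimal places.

1.8620, -0.7034

Euler on (u,v): u_{n+1} = u_n + h·u', v_{n+1} = v_n + h·v'.
0.000000: (1.910000, -0.300000); f=(-0.300000, -2.521200) → (1.862000, -0.703392)
(u(0.16), v(0.16)) ≈ (1.8620, -0.7034)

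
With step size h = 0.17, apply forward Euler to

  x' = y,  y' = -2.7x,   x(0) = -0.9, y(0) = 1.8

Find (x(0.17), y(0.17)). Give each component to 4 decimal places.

Euler on (x,y): x_{n+1} = x_n + h·x', y_{n+1} = y_n + h·y'.
0.000000: (-0.900000, 1.800000); f=(1.800000, 2.430000) → (-0.594000, 2.213100)
(x(0.17), y(0.17)) ≈ (-0.5940, 2.2131)

-0.5940, 2.2131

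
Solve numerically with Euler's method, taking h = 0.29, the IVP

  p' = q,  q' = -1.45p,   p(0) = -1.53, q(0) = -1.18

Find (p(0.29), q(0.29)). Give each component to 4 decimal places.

-1.8722, -0.5366

Euler on (p,q): p_{n+1} = p_n + h·p', q_{n+1} = q_n + h·q'.
0.000000: (-1.530000, -1.180000); f=(-1.180000, 2.218500) → (-1.872200, -0.536635)
(p(0.29), q(0.29)) ≈ (-1.8722, -0.5366)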